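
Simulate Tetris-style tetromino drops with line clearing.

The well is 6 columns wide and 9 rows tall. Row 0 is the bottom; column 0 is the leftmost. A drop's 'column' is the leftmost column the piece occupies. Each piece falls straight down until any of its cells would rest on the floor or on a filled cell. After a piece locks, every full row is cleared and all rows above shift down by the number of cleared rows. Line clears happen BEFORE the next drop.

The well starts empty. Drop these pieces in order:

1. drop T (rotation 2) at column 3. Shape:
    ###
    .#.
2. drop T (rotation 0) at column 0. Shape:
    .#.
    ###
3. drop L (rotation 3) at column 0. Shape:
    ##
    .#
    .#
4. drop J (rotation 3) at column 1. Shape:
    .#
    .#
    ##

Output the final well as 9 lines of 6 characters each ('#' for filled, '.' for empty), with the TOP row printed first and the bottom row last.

Drop 1: T rot2 at col 3 lands with bottom-row=0; cleared 0 line(s) (total 0); column heights now [0 0 0 2 2 2], max=2
Drop 2: T rot0 at col 0 lands with bottom-row=0; cleared 0 line(s) (total 0); column heights now [1 2 1 2 2 2], max=2
Drop 3: L rot3 at col 0 lands with bottom-row=2; cleared 0 line(s) (total 0); column heights now [5 5 1 2 2 2], max=5
Drop 4: J rot3 at col 1 lands with bottom-row=5; cleared 0 line(s) (total 0); column heights now [5 6 8 2 2 2], max=8

Answer: ......
..#...
..#...
.##...
##....
.#....
.#....
.#.###
###.#.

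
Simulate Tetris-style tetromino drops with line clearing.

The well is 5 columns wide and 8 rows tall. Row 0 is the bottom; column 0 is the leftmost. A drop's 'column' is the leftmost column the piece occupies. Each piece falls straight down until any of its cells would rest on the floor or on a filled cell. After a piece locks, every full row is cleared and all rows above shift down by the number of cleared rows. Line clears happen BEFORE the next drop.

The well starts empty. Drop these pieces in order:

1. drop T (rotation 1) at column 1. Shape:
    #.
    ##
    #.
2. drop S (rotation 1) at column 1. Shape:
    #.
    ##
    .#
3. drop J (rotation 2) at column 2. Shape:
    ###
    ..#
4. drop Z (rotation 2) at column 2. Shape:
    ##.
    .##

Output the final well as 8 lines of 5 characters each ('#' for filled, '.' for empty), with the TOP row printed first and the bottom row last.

Drop 1: T rot1 at col 1 lands with bottom-row=0; cleared 0 line(s) (total 0); column heights now [0 3 2 0 0], max=3
Drop 2: S rot1 at col 1 lands with bottom-row=2; cleared 0 line(s) (total 0); column heights now [0 5 4 0 0], max=5
Drop 3: J rot2 at col 2 lands with bottom-row=3; cleared 0 line(s) (total 0); column heights now [0 5 5 5 5], max=5
Drop 4: Z rot2 at col 2 lands with bottom-row=5; cleared 0 line(s) (total 0); column heights now [0 5 7 7 6], max=7

Answer: .....
..##.
...##
.####
.##.#
.##..
.##..
.#...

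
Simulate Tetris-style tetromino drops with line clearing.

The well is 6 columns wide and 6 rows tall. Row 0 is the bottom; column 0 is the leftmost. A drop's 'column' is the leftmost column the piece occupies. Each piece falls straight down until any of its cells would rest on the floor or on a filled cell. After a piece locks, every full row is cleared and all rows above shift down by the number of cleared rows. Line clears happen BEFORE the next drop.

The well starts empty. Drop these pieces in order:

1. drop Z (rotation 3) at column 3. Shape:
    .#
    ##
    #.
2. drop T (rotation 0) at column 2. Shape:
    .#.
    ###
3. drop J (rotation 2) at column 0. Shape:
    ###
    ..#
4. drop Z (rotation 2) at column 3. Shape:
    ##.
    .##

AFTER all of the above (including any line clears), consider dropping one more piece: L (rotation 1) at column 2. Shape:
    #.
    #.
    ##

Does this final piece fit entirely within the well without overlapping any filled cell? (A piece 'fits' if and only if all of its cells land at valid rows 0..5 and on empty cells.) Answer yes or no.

Answer: no

Derivation:
Drop 1: Z rot3 at col 3 lands with bottom-row=0; cleared 0 line(s) (total 0); column heights now [0 0 0 2 3 0], max=3
Drop 2: T rot0 at col 2 lands with bottom-row=3; cleared 0 line(s) (total 0); column heights now [0 0 4 5 4 0], max=5
Drop 3: J rot2 at col 0 lands with bottom-row=4; cleared 0 line(s) (total 0); column heights now [6 6 6 5 4 0], max=6
Drop 4: Z rot2 at col 3 lands with bottom-row=4; cleared 0 line(s) (total 0); column heights now [6 6 6 6 6 5], max=6
Test piece L rot1 at col 2 (width 2): heights before test = [6 6 6 6 6 5]; fits = False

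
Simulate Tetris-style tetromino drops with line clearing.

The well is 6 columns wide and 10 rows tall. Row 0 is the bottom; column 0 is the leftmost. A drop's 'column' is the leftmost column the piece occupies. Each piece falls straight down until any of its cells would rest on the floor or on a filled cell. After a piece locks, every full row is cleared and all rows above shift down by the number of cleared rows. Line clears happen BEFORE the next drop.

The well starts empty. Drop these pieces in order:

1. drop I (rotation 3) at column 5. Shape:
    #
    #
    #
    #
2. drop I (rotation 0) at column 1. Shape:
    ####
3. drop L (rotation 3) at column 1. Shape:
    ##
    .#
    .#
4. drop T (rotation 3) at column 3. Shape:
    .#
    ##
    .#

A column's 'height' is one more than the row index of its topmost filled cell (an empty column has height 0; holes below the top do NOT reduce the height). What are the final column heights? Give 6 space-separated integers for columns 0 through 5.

Answer: 0 4 4 3 4 4

Derivation:
Drop 1: I rot3 at col 5 lands with bottom-row=0; cleared 0 line(s) (total 0); column heights now [0 0 0 0 0 4], max=4
Drop 2: I rot0 at col 1 lands with bottom-row=0; cleared 0 line(s) (total 0); column heights now [0 1 1 1 1 4], max=4
Drop 3: L rot3 at col 1 lands with bottom-row=1; cleared 0 line(s) (total 0); column heights now [0 4 4 1 1 4], max=4
Drop 4: T rot3 at col 3 lands with bottom-row=1; cleared 0 line(s) (total 0); column heights now [0 4 4 3 4 4], max=4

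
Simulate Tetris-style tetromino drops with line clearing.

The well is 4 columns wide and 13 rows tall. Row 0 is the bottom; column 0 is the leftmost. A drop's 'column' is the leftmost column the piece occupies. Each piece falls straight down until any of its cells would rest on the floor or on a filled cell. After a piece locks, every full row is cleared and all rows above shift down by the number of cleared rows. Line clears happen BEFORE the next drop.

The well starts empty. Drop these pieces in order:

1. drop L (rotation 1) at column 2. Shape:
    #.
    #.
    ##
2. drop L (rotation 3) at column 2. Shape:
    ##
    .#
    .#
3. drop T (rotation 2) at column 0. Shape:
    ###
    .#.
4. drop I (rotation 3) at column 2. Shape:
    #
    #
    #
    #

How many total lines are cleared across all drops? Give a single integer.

Drop 1: L rot1 at col 2 lands with bottom-row=0; cleared 0 line(s) (total 0); column heights now [0 0 3 1], max=3
Drop 2: L rot3 at col 2 lands with bottom-row=1; cleared 0 line(s) (total 0); column heights now [0 0 4 4], max=4
Drop 3: T rot2 at col 0 lands with bottom-row=3; cleared 0 line(s) (total 0); column heights now [5 5 5 4], max=5
Drop 4: I rot3 at col 2 lands with bottom-row=5; cleared 0 line(s) (total 0); column heights now [5 5 9 4], max=9

Answer: 0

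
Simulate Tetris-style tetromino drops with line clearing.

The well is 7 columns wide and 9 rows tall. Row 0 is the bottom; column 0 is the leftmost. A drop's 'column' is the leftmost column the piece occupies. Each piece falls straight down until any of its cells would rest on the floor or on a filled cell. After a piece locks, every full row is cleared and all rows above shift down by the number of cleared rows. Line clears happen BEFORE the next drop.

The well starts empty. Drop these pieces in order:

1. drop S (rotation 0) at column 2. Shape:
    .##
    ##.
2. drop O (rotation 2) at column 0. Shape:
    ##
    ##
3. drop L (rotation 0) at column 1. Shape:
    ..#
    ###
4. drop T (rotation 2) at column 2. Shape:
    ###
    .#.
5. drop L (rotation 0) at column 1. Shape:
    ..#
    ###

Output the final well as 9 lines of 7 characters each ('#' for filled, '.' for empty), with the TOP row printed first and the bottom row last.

Answer: .......
...#...
.###...
..###..
...#...
...#...
.###...
##.##..
####...

Derivation:
Drop 1: S rot0 at col 2 lands with bottom-row=0; cleared 0 line(s) (total 0); column heights now [0 0 1 2 2 0 0], max=2
Drop 2: O rot2 at col 0 lands with bottom-row=0; cleared 0 line(s) (total 0); column heights now [2 2 1 2 2 0 0], max=2
Drop 3: L rot0 at col 1 lands with bottom-row=2; cleared 0 line(s) (total 0); column heights now [2 3 3 4 2 0 0], max=4
Drop 4: T rot2 at col 2 lands with bottom-row=4; cleared 0 line(s) (total 0); column heights now [2 3 6 6 6 0 0], max=6
Drop 5: L rot0 at col 1 lands with bottom-row=6; cleared 0 line(s) (total 0); column heights now [2 7 7 8 6 0 0], max=8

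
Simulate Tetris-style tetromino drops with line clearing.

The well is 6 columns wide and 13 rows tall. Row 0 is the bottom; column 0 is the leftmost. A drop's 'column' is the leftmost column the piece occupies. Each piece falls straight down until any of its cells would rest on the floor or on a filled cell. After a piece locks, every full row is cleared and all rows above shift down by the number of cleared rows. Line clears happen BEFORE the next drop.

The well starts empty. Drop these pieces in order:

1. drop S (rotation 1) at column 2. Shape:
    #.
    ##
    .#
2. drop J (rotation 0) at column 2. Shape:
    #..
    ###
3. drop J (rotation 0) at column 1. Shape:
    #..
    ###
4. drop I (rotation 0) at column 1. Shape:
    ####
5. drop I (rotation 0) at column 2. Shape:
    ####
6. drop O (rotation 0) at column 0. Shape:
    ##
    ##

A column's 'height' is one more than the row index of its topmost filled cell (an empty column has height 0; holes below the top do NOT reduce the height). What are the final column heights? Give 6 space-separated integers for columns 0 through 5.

Drop 1: S rot1 at col 2 lands with bottom-row=0; cleared 0 line(s) (total 0); column heights now [0 0 3 2 0 0], max=3
Drop 2: J rot0 at col 2 lands with bottom-row=3; cleared 0 line(s) (total 0); column heights now [0 0 5 4 4 0], max=5
Drop 3: J rot0 at col 1 lands with bottom-row=5; cleared 0 line(s) (total 0); column heights now [0 7 6 6 4 0], max=7
Drop 4: I rot0 at col 1 lands with bottom-row=7; cleared 0 line(s) (total 0); column heights now [0 8 8 8 8 0], max=8
Drop 5: I rot0 at col 2 lands with bottom-row=8; cleared 0 line(s) (total 0); column heights now [0 8 9 9 9 9], max=9
Drop 6: O rot0 at col 0 lands with bottom-row=8; cleared 1 line(s) (total 1); column heights now [9 9 8 8 8 0], max=9

Answer: 9 9 8 8 8 0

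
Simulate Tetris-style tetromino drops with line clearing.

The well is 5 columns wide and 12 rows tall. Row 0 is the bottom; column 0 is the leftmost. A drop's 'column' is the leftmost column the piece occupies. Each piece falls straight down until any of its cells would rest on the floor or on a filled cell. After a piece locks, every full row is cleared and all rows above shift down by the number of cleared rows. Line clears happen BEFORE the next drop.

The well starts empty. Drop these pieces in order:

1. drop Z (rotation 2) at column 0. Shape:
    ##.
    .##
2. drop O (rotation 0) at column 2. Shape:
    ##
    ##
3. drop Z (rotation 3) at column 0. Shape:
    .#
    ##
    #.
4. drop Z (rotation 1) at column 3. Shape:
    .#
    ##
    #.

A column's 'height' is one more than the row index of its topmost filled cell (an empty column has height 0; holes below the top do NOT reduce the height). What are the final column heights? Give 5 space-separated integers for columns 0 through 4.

Answer: 4 5 3 5 6

Derivation:
Drop 1: Z rot2 at col 0 lands with bottom-row=0; cleared 0 line(s) (total 0); column heights now [2 2 1 0 0], max=2
Drop 2: O rot0 at col 2 lands with bottom-row=1; cleared 0 line(s) (total 0); column heights now [2 2 3 3 0], max=3
Drop 3: Z rot3 at col 0 lands with bottom-row=2; cleared 0 line(s) (total 0); column heights now [4 5 3 3 0], max=5
Drop 4: Z rot1 at col 3 lands with bottom-row=3; cleared 0 line(s) (total 0); column heights now [4 5 3 5 6], max=6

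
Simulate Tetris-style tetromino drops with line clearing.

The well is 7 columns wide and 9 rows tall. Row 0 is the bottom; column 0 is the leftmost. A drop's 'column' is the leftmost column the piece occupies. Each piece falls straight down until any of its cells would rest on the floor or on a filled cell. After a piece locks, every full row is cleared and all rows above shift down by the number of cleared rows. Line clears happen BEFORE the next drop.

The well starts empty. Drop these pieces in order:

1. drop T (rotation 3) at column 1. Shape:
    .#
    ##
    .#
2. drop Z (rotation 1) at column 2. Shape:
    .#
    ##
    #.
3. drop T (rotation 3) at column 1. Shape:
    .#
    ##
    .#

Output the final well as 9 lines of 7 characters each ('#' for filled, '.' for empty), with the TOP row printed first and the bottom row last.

Answer: .......
..#....
.##....
..##...
..##...
..#....
..#....
.##....
..#....

Derivation:
Drop 1: T rot3 at col 1 lands with bottom-row=0; cleared 0 line(s) (total 0); column heights now [0 2 3 0 0 0 0], max=3
Drop 2: Z rot1 at col 2 lands with bottom-row=3; cleared 0 line(s) (total 0); column heights now [0 2 5 6 0 0 0], max=6
Drop 3: T rot3 at col 1 lands with bottom-row=5; cleared 0 line(s) (total 0); column heights now [0 7 8 6 0 0 0], max=8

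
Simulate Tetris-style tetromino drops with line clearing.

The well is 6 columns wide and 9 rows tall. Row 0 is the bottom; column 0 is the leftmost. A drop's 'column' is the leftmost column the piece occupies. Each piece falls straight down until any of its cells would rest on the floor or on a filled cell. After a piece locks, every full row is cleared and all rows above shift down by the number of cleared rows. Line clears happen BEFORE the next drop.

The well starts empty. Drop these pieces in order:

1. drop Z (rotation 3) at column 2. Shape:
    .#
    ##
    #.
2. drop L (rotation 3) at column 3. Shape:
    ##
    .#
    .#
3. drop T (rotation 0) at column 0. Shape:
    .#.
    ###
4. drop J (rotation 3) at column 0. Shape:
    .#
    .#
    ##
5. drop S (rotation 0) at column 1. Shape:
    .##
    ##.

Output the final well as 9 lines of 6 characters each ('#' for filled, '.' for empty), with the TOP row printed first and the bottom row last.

Drop 1: Z rot3 at col 2 lands with bottom-row=0; cleared 0 line(s) (total 0); column heights now [0 0 2 3 0 0], max=3
Drop 2: L rot3 at col 3 lands with bottom-row=1; cleared 0 line(s) (total 0); column heights now [0 0 2 4 4 0], max=4
Drop 3: T rot0 at col 0 lands with bottom-row=2; cleared 0 line(s) (total 0); column heights now [3 4 3 4 4 0], max=4
Drop 4: J rot3 at col 0 lands with bottom-row=4; cleared 0 line(s) (total 0); column heights now [5 7 3 4 4 0], max=7
Drop 5: S rot0 at col 1 lands with bottom-row=7; cleared 0 line(s) (total 0); column heights now [5 8 9 9 4 0], max=9

Answer: ..##..
.##...
.#....
.#....
##....
.#.##.
#####.
..###.
..#...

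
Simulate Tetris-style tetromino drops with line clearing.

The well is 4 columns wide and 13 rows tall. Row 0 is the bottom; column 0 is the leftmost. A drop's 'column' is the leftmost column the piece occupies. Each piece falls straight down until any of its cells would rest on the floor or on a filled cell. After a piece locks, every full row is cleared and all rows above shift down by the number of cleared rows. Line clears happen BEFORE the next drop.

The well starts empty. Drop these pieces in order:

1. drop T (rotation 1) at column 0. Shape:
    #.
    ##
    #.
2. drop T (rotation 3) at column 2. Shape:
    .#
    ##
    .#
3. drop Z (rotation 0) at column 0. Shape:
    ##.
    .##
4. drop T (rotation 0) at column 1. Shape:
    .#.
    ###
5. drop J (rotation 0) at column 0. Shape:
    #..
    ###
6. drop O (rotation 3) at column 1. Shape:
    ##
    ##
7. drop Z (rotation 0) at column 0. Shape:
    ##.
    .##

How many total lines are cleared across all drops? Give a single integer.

Answer: 2

Derivation:
Drop 1: T rot1 at col 0 lands with bottom-row=0; cleared 0 line(s) (total 0); column heights now [3 2 0 0], max=3
Drop 2: T rot3 at col 2 lands with bottom-row=0; cleared 1 line(s) (total 1); column heights now [2 0 0 2], max=2
Drop 3: Z rot0 at col 0 lands with bottom-row=1; cleared 1 line(s) (total 2); column heights now [2 2 0 1], max=2
Drop 4: T rot0 at col 1 lands with bottom-row=2; cleared 0 line(s) (total 2); column heights now [2 3 4 3], max=4
Drop 5: J rot0 at col 0 lands with bottom-row=4; cleared 0 line(s) (total 2); column heights now [6 5 5 3], max=6
Drop 6: O rot3 at col 1 lands with bottom-row=5; cleared 0 line(s) (total 2); column heights now [6 7 7 3], max=7
Drop 7: Z rot0 at col 0 lands with bottom-row=7; cleared 0 line(s) (total 2); column heights now [9 9 8 3], max=9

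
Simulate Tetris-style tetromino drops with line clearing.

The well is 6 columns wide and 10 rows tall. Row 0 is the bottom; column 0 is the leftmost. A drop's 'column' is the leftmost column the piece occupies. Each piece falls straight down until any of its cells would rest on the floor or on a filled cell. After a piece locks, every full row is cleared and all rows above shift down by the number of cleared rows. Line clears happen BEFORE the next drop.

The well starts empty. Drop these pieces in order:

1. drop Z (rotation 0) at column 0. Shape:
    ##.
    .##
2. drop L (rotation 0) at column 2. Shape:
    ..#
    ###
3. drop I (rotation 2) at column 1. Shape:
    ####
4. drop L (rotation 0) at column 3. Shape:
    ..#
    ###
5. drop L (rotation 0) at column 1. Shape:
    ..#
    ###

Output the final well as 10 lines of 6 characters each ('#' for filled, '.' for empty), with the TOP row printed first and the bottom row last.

Drop 1: Z rot0 at col 0 lands with bottom-row=0; cleared 0 line(s) (total 0); column heights now [2 2 1 0 0 0], max=2
Drop 2: L rot0 at col 2 lands with bottom-row=1; cleared 0 line(s) (total 0); column heights now [2 2 2 2 3 0], max=3
Drop 3: I rot2 at col 1 lands with bottom-row=3; cleared 0 line(s) (total 0); column heights now [2 4 4 4 4 0], max=4
Drop 4: L rot0 at col 3 lands with bottom-row=4; cleared 0 line(s) (total 0); column heights now [2 4 4 5 5 6], max=6
Drop 5: L rot0 at col 1 lands with bottom-row=5; cleared 0 line(s) (total 0); column heights now [2 6 6 7 5 6], max=7

Answer: ......
......
......
...#..
.###.#
...###
.####.
....#.
#####.
.##...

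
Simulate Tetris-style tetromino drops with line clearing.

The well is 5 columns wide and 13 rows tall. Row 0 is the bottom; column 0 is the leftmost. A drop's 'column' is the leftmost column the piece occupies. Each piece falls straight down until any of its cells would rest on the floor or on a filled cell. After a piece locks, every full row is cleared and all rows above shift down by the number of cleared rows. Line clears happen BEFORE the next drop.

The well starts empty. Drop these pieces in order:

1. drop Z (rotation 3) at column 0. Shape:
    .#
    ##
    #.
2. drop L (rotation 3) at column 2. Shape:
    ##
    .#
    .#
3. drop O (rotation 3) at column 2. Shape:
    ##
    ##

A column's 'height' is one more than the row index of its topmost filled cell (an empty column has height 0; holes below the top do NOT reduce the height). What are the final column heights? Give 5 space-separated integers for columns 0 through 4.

Drop 1: Z rot3 at col 0 lands with bottom-row=0; cleared 0 line(s) (total 0); column heights now [2 3 0 0 0], max=3
Drop 2: L rot3 at col 2 lands with bottom-row=0; cleared 0 line(s) (total 0); column heights now [2 3 3 3 0], max=3
Drop 3: O rot3 at col 2 lands with bottom-row=3; cleared 0 line(s) (total 0); column heights now [2 3 5 5 0], max=5

Answer: 2 3 5 5 0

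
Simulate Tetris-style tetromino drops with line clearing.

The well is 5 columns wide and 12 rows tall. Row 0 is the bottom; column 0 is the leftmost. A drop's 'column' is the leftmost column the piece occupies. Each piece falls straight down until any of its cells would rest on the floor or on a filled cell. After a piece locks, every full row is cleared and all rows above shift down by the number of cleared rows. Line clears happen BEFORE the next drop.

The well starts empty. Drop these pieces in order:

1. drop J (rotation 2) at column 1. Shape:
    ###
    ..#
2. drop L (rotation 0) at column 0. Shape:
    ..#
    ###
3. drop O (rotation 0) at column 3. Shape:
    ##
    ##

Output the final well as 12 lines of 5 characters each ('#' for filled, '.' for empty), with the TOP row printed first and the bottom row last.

Answer: .....
.....
.....
.....
.....
.....
.....
.....
.....
..###
.###.
...#.

Derivation:
Drop 1: J rot2 at col 1 lands with bottom-row=0; cleared 0 line(s) (total 0); column heights now [0 2 2 2 0], max=2
Drop 2: L rot0 at col 0 lands with bottom-row=2; cleared 0 line(s) (total 0); column heights now [3 3 4 2 0], max=4
Drop 3: O rot0 at col 3 lands with bottom-row=2; cleared 1 line(s) (total 1); column heights now [0 2 3 3 3], max=3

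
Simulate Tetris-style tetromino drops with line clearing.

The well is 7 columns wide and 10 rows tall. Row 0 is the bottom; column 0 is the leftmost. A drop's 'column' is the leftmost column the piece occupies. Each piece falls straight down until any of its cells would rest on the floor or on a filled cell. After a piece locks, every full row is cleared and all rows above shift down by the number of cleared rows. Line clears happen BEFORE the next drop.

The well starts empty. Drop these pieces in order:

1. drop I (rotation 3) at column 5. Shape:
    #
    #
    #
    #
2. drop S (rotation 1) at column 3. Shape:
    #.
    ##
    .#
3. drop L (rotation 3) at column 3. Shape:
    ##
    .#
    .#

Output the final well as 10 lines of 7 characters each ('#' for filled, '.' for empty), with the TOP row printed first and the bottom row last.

Drop 1: I rot3 at col 5 lands with bottom-row=0; cleared 0 line(s) (total 0); column heights now [0 0 0 0 0 4 0], max=4
Drop 2: S rot1 at col 3 lands with bottom-row=0; cleared 0 line(s) (total 0); column heights now [0 0 0 3 2 4 0], max=4
Drop 3: L rot3 at col 3 lands with bottom-row=2; cleared 0 line(s) (total 0); column heights now [0 0 0 5 5 4 0], max=5

Answer: .......
.......
.......
.......
.......
...##..
....##.
...###.
...###.
....##.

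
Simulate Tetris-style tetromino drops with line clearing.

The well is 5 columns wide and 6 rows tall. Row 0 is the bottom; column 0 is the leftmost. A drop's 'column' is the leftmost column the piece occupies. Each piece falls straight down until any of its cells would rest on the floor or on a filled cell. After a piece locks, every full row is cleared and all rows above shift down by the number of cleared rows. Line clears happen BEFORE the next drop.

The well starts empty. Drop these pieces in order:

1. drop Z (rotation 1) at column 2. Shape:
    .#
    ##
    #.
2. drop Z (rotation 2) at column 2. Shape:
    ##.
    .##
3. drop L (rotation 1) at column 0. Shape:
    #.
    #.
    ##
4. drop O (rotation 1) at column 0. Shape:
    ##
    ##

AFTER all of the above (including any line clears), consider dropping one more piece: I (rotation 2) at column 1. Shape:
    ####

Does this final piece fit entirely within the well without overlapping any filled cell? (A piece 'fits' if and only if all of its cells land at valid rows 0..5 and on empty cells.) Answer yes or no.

Answer: yes

Derivation:
Drop 1: Z rot1 at col 2 lands with bottom-row=0; cleared 0 line(s) (total 0); column heights now [0 0 2 3 0], max=3
Drop 2: Z rot2 at col 2 lands with bottom-row=3; cleared 0 line(s) (total 0); column heights now [0 0 5 5 4], max=5
Drop 3: L rot1 at col 0 lands with bottom-row=0; cleared 0 line(s) (total 0); column heights now [3 1 5 5 4], max=5
Drop 4: O rot1 at col 0 lands with bottom-row=3; cleared 0 line(s) (total 0); column heights now [5 5 5 5 4], max=5
Test piece I rot2 at col 1 (width 4): heights before test = [5 5 5 5 4]; fits = True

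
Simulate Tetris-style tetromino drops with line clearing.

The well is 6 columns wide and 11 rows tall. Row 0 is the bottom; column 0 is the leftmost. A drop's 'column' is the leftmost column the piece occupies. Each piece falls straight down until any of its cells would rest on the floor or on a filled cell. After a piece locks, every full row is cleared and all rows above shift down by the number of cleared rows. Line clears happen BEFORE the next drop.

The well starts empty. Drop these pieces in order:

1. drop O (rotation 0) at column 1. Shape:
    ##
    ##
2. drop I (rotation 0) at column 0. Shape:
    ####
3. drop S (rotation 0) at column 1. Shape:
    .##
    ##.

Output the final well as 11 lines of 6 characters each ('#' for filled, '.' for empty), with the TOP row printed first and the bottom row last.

Answer: ......
......
......
......
......
......
..##..
.##...
####..
.##...
.##...

Derivation:
Drop 1: O rot0 at col 1 lands with bottom-row=0; cleared 0 line(s) (total 0); column heights now [0 2 2 0 0 0], max=2
Drop 2: I rot0 at col 0 lands with bottom-row=2; cleared 0 line(s) (total 0); column heights now [3 3 3 3 0 0], max=3
Drop 3: S rot0 at col 1 lands with bottom-row=3; cleared 0 line(s) (total 0); column heights now [3 4 5 5 0 0], max=5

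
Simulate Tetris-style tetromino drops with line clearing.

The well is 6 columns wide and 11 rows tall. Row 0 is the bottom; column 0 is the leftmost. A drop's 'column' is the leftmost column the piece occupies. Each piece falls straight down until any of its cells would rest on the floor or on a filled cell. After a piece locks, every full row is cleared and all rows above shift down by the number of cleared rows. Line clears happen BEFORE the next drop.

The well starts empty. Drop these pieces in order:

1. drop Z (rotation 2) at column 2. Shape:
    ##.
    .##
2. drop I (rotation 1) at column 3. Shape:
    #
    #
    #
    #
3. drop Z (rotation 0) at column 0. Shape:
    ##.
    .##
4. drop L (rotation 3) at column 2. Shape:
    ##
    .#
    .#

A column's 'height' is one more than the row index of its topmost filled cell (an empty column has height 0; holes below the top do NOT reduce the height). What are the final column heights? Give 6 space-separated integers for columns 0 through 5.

Answer: 4 4 9 9 1 0

Derivation:
Drop 1: Z rot2 at col 2 lands with bottom-row=0; cleared 0 line(s) (total 0); column heights now [0 0 2 2 1 0], max=2
Drop 2: I rot1 at col 3 lands with bottom-row=2; cleared 0 line(s) (total 0); column heights now [0 0 2 6 1 0], max=6
Drop 3: Z rot0 at col 0 lands with bottom-row=2; cleared 0 line(s) (total 0); column heights now [4 4 3 6 1 0], max=6
Drop 4: L rot3 at col 2 lands with bottom-row=6; cleared 0 line(s) (total 0); column heights now [4 4 9 9 1 0], max=9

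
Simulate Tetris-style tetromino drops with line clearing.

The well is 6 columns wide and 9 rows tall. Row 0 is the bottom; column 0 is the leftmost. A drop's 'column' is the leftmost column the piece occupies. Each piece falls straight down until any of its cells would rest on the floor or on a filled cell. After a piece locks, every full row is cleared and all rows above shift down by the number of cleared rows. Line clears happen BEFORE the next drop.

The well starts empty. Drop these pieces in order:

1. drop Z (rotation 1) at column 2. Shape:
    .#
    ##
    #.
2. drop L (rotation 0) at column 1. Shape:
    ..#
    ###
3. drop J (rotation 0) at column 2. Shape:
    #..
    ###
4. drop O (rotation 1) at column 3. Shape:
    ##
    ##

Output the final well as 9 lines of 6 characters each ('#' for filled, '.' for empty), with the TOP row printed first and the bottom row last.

Answer: ......
...##.
..###.
..###.
...#..
.###..
...#..
..##..
..#...

Derivation:
Drop 1: Z rot1 at col 2 lands with bottom-row=0; cleared 0 line(s) (total 0); column heights now [0 0 2 3 0 0], max=3
Drop 2: L rot0 at col 1 lands with bottom-row=3; cleared 0 line(s) (total 0); column heights now [0 4 4 5 0 0], max=5
Drop 3: J rot0 at col 2 lands with bottom-row=5; cleared 0 line(s) (total 0); column heights now [0 4 7 6 6 0], max=7
Drop 4: O rot1 at col 3 lands with bottom-row=6; cleared 0 line(s) (total 0); column heights now [0 4 7 8 8 0], max=8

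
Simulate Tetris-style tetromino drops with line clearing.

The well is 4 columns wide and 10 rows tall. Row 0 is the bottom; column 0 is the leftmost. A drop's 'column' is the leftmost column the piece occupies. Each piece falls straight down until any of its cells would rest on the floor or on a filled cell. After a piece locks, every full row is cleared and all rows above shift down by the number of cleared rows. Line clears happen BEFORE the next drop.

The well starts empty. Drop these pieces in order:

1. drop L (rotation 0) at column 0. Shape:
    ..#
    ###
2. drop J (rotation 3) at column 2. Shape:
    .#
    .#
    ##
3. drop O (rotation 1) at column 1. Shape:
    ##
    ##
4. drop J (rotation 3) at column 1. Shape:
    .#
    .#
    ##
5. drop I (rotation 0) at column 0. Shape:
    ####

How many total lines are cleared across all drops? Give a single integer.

Answer: 1

Derivation:
Drop 1: L rot0 at col 0 lands with bottom-row=0; cleared 0 line(s) (total 0); column heights now [1 1 2 0], max=2
Drop 2: J rot3 at col 2 lands with bottom-row=2; cleared 0 line(s) (total 0); column heights now [1 1 3 5], max=5
Drop 3: O rot1 at col 1 lands with bottom-row=3; cleared 0 line(s) (total 0); column heights now [1 5 5 5], max=5
Drop 4: J rot3 at col 1 lands with bottom-row=5; cleared 0 line(s) (total 0); column heights now [1 6 8 5], max=8
Drop 5: I rot0 at col 0 lands with bottom-row=8; cleared 1 line(s) (total 1); column heights now [1 6 8 5], max=8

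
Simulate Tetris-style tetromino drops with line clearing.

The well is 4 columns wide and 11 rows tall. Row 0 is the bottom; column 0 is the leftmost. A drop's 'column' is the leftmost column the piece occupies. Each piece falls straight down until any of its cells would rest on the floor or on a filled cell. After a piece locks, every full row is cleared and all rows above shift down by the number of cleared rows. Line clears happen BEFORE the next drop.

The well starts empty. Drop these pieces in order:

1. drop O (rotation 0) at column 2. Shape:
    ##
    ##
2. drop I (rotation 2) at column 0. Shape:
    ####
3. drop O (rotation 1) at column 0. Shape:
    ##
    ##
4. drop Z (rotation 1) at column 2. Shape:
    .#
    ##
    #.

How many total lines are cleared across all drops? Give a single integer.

Answer: 3

Derivation:
Drop 1: O rot0 at col 2 lands with bottom-row=0; cleared 0 line(s) (total 0); column heights now [0 0 2 2], max=2
Drop 2: I rot2 at col 0 lands with bottom-row=2; cleared 1 line(s) (total 1); column heights now [0 0 2 2], max=2
Drop 3: O rot1 at col 0 lands with bottom-row=0; cleared 2 line(s) (total 3); column heights now [0 0 0 0], max=0
Drop 4: Z rot1 at col 2 lands with bottom-row=0; cleared 0 line(s) (total 3); column heights now [0 0 2 3], max=3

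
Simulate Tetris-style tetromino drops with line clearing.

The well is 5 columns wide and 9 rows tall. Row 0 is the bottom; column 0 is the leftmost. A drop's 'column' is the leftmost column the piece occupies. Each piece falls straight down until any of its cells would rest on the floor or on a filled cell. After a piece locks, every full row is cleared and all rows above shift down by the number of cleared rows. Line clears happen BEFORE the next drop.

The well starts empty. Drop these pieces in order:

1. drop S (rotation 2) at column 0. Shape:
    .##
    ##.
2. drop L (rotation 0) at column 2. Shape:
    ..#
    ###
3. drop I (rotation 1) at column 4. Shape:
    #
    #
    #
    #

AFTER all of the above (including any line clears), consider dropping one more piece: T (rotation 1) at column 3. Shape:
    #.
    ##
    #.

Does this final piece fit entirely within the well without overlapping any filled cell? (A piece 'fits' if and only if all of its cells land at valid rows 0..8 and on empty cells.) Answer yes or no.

Drop 1: S rot2 at col 0 lands with bottom-row=0; cleared 0 line(s) (total 0); column heights now [1 2 2 0 0], max=2
Drop 2: L rot0 at col 2 lands with bottom-row=2; cleared 0 line(s) (total 0); column heights now [1 2 3 3 4], max=4
Drop 3: I rot1 at col 4 lands with bottom-row=4; cleared 0 line(s) (total 0); column heights now [1 2 3 3 8], max=8
Test piece T rot1 at col 3 (width 2): heights before test = [1 2 3 3 8]; fits = False

Answer: no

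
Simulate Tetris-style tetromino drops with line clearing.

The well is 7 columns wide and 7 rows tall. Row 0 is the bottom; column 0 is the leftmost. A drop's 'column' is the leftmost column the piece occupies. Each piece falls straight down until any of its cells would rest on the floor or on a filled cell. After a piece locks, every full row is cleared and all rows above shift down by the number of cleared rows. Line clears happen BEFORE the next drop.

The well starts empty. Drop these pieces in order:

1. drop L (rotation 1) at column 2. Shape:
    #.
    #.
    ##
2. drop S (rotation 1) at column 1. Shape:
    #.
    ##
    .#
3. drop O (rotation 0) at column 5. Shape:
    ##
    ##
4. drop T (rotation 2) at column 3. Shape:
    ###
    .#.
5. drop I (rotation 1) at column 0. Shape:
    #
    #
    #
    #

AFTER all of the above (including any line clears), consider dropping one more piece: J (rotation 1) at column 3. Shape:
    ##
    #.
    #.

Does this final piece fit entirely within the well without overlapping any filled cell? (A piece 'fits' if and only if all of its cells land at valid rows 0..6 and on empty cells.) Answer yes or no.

Drop 1: L rot1 at col 2 lands with bottom-row=0; cleared 0 line(s) (total 0); column heights now [0 0 3 1 0 0 0], max=3
Drop 2: S rot1 at col 1 lands with bottom-row=3; cleared 0 line(s) (total 0); column heights now [0 6 5 1 0 0 0], max=6
Drop 3: O rot0 at col 5 lands with bottom-row=0; cleared 0 line(s) (total 0); column heights now [0 6 5 1 0 2 2], max=6
Drop 4: T rot2 at col 3 lands with bottom-row=1; cleared 0 line(s) (total 0); column heights now [0 6 5 3 3 3 2], max=6
Drop 5: I rot1 at col 0 lands with bottom-row=0; cleared 0 line(s) (total 0); column heights now [4 6 5 3 3 3 2], max=6
Test piece J rot1 at col 3 (width 2): heights before test = [4 6 5 3 3 3 2]; fits = True

Answer: yes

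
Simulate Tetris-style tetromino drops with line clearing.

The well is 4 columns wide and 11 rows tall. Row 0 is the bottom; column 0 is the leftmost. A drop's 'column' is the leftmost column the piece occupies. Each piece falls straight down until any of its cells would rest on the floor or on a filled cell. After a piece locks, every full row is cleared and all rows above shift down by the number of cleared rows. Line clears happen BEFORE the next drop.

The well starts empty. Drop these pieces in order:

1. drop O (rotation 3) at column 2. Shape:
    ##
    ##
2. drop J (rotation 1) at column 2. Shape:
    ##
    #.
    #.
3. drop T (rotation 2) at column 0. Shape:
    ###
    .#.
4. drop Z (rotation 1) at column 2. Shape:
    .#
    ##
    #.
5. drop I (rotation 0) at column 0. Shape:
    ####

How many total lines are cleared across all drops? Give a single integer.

Drop 1: O rot3 at col 2 lands with bottom-row=0; cleared 0 line(s) (total 0); column heights now [0 0 2 2], max=2
Drop 2: J rot1 at col 2 lands with bottom-row=2; cleared 0 line(s) (total 0); column heights now [0 0 5 5], max=5
Drop 3: T rot2 at col 0 lands with bottom-row=4; cleared 0 line(s) (total 0); column heights now [6 6 6 5], max=6
Drop 4: Z rot1 at col 2 lands with bottom-row=6; cleared 0 line(s) (total 0); column heights now [6 6 8 9], max=9
Drop 5: I rot0 at col 0 lands with bottom-row=9; cleared 1 line(s) (total 1); column heights now [6 6 8 9], max=9

Answer: 1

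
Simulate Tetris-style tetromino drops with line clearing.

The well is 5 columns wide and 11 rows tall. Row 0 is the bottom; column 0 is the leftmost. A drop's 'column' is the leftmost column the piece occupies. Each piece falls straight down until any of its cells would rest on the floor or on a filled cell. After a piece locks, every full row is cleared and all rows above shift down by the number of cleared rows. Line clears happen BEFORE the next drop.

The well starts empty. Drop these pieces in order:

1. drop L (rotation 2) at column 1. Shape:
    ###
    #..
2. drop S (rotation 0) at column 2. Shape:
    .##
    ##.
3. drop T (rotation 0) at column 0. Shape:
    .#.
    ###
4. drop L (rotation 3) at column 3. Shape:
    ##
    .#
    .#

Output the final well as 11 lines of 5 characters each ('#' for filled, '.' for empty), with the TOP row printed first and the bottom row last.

Answer: .....
.....
.....
.....
.....
.....
.....
.#.##
..###
.####
.#...

Derivation:
Drop 1: L rot2 at col 1 lands with bottom-row=0; cleared 0 line(s) (total 0); column heights now [0 2 2 2 0], max=2
Drop 2: S rot0 at col 2 lands with bottom-row=2; cleared 0 line(s) (total 0); column heights now [0 2 3 4 4], max=4
Drop 3: T rot0 at col 0 lands with bottom-row=3; cleared 1 line(s) (total 1); column heights now [0 4 3 3 0], max=4
Drop 4: L rot3 at col 3 lands with bottom-row=1; cleared 0 line(s) (total 1); column heights now [0 4 3 4 4], max=4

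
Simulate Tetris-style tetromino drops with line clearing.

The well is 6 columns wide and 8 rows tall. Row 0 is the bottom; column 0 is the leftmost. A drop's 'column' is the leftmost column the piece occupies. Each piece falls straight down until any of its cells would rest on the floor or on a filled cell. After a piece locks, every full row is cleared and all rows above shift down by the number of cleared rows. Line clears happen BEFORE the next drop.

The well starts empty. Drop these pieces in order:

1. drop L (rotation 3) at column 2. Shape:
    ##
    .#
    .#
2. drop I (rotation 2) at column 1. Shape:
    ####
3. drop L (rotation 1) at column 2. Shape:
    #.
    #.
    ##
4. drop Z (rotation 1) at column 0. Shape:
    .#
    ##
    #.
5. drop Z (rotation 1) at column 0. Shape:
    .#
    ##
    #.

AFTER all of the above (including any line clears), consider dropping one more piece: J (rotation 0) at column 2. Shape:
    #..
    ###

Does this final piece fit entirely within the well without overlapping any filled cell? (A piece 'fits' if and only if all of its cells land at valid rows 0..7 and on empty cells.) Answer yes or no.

Answer: no

Derivation:
Drop 1: L rot3 at col 2 lands with bottom-row=0; cleared 0 line(s) (total 0); column heights now [0 0 3 3 0 0], max=3
Drop 2: I rot2 at col 1 lands with bottom-row=3; cleared 0 line(s) (total 0); column heights now [0 4 4 4 4 0], max=4
Drop 3: L rot1 at col 2 lands with bottom-row=4; cleared 0 line(s) (total 0); column heights now [0 4 7 5 4 0], max=7
Drop 4: Z rot1 at col 0 lands with bottom-row=3; cleared 0 line(s) (total 0); column heights now [5 6 7 5 4 0], max=7
Drop 5: Z rot1 at col 0 lands with bottom-row=5; cleared 0 line(s) (total 0); column heights now [7 8 7 5 4 0], max=8
Test piece J rot0 at col 2 (width 3): heights before test = [7 8 7 5 4 0]; fits = False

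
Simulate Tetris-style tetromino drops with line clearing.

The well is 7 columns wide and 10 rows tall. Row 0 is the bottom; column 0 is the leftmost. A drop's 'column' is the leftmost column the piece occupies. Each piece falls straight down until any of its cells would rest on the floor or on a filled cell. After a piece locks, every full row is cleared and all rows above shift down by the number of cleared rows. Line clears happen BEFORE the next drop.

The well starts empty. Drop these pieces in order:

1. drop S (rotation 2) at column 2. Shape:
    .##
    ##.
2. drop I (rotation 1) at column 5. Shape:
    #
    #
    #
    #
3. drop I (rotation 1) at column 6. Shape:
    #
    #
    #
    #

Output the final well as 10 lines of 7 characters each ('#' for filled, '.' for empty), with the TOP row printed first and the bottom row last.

Answer: .......
.......
.......
.......
.......
.......
.....##
.....##
...####
..##.##

Derivation:
Drop 1: S rot2 at col 2 lands with bottom-row=0; cleared 0 line(s) (total 0); column heights now [0 0 1 2 2 0 0], max=2
Drop 2: I rot1 at col 5 lands with bottom-row=0; cleared 0 line(s) (total 0); column heights now [0 0 1 2 2 4 0], max=4
Drop 3: I rot1 at col 6 lands with bottom-row=0; cleared 0 line(s) (total 0); column heights now [0 0 1 2 2 4 4], max=4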